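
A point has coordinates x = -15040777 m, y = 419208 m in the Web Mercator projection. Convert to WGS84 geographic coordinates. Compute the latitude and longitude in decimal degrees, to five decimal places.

lat 3.76310°, lon -135.11360°

R = 6378137 m. λ = x/R = -135.11359864°.
φ = 2·arctan(exp(y/R)) − 90° = 2·arctan(1.06793) − 90° = 3.76310115°.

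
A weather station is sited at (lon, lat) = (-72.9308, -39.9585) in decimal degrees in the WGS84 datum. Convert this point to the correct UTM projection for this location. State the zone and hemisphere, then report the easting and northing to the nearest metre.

Longitude -72.9308° lies in the 6° band [-78°, -72°), giving zone 18; latitude is south of the equator, so 18S.
Zone 18 central meridian λ₀ = 6×18 − 183 = -75°; Δλ = +2.0692°.
Transverse Mercator on WGS84 with k₀ = 0.9996 gives E = 676739.978 m, N = 5574798.733 m.

Zone 18S: E 676740 m, N 5574799 m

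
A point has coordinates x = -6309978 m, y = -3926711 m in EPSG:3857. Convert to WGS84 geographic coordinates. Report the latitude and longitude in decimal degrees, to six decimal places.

R = 6378137 m. λ = x/R = -56.68349680°.
φ = 2·arctan(exp(y/R)) − 90° = 2·arctan(0.54029) − 90° = -33.23629998°.

lat -33.236300°, lon -56.683497°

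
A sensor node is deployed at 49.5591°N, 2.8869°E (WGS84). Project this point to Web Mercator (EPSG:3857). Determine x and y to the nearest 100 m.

x 321400 m, y 6370300 m

Web Mercator is spherical with R = a = 6378137 m.
x = R·λ = 6378137 × 0.050385910 = 321368.238 m.
y = R·ln tan(π/4 + φ/2) = 6378137 × 0.998766094 = 6370266.977 m.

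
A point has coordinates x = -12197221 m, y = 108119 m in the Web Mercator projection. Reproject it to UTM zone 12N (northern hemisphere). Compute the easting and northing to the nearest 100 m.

E 659200 m, N 107400 m

Web Mercator inverse (R = 6378137 m) → φ = 0.97120299°, λ = -109.56950048°.
UTM 12N forward: E = 659172.706 m, N = 107380.900 m.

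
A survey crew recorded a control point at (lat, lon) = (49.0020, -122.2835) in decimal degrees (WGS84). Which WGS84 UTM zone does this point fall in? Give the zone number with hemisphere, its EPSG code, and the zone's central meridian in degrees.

Zone 10N (EPSG:32610), central meridian -123°

UTM zone = ⌊(λ + 180)/6⌋ + 1; -122.2835° ∈ [-126°, -120°) → zone 10.
Hemisphere: N (φ ≥ 0).
Central meridian λ₀ = 6×10 − 183 = -123°.
EPSG code: 32610.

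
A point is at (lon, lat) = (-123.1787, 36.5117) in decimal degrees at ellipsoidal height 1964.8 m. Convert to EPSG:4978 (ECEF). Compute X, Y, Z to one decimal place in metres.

X -2809591.7 m, Y -4296991.7 m, Z 3775147.2 m

WGS84: a = 6378137 m, e² = 0.006694380; N(φ) = a/√(1−e²sin²φ) = 6385708.149 m.
X = (N+h)·cosφ·cosλ = -2809591.664 m; Y = (N+h)·cosφ·sinλ = -4296991.707 m; Z = (N(1−e²)+h)·sinφ = 3775147.171 m.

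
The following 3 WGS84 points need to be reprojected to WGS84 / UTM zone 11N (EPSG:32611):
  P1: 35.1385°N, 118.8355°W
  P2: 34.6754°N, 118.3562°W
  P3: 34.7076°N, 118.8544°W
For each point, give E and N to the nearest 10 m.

P1: E 332780 m, N 3889940 m; P2: E 375750 m, N 3837880 m; P3: E 330170 m, N 3842180 m

UTM zone 11N: λ₀ = -117°, k₀ = 0.9996.
P1 (35.1385°, -118.8355°) → (332780.564, 3889944.287) m.
P2 (34.6754°, -118.3562°) → (375753.655, 3837883.801) m.
P3 (34.7076°, -118.8544°) → (330172.672, 3842182.952) m.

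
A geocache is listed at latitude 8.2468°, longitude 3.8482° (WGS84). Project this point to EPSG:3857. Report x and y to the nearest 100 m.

Web Mercator is spherical with R = a = 6378137 m.
x = R·λ = 6378137 × 0.067163760 = 428379.664 m.
y = R·ln tan(π/4 + φ/2) = 6378137 × 0.144433380 = 921215.888 m.

x 428400 m, y 921200 m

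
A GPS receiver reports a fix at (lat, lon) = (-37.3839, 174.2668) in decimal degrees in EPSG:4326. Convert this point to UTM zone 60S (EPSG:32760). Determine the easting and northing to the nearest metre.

Zone 60 central meridian λ₀ = 6×60 − 183 = 177°; Δλ = -2.7332°.
Transverse Mercator on WGS84 with k₀ = 0.9996 gives E = 258014.365 m, N = 5859033.115 m.

E 258014 m, N 5859033 m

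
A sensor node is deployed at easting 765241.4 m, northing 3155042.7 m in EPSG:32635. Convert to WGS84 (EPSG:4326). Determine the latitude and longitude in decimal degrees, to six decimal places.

lat 28.495100°, lon 29.709600°

Zone 35N: λ₀ = 27°, k₀ = 0.9996, false easting 500000 m.
Meridian distance M = (N − FN)/k₀ = 3156305.2 m.
Inverse transverse Mercator on WGS84 gives φ = 28.49509966°, λ = 29.70960031°.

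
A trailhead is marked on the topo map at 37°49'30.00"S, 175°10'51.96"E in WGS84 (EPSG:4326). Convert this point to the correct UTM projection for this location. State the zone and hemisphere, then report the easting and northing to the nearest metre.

Longitude 175.1811° lies in the 6° band [174°, 180°), giving zone 60; latitude is south of the equator, so 60S.
Zone 60 central meridian λ₀ = 6×60 − 183 = 177°; Δλ = -1.8189°.
Transverse Mercator on WGS84 with k₀ = 0.9996 gives E = 339919.966 m, N = 5812042.775 m.

Zone 60S: E 339920 m, N 5812043 m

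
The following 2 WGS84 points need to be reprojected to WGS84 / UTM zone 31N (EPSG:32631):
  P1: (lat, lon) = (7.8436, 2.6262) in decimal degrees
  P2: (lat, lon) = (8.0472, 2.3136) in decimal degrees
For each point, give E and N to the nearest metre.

P1: E 458792 m, N 867026 m; P2: E 424366 m, N 889579 m

UTM zone 31N: λ₀ = 3°, k₀ = 0.9996.
P1 (7.8436°, 2.6262°) → (458791.714, 867025.999) m.
P2 (8.0472°, 2.3136°) → (424366.253, 889579.314) m.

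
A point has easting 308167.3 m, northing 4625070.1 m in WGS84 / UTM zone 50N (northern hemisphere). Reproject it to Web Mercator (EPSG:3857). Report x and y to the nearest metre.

Unproject from UTM 50N (λ₀ = 117°) → φ = 41.75430009°, λ = 114.69259975°.
Web Mercator (R = 6378137 m): x = 12767521.802 m, y = 5124245.549 m.

x 12767522 m, y 5124246 m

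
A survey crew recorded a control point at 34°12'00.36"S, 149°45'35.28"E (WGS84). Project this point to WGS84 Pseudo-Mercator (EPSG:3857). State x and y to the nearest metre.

Web Mercator is spherical with R = a = 6378137 m.
x = R·λ = 6378137 × 2.613801597 = 16671184.677 m.
y = R·ln tan(π/4 + φ/2) = 6378137 × -0.635875698 = -4055702.318 m.

x 16671185 m, y -4055702 m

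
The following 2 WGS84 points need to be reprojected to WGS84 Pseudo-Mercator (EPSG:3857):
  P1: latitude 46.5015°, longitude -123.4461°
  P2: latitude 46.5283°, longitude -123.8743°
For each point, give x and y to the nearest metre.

P1: x -13741957 m, y 5861082 m; P2: x -13789624 m, y 5865418 m

Web Mercator: x = R·λ, y = R·ln tan(π/4+φ/2), R = 6378137 m.
P1 (46.5015°, -123.4461°) → (-13741956.992, 5861082.411) m.
P2 (46.5283°, -123.8743°) → (-13789623.998, 5865417.648) m.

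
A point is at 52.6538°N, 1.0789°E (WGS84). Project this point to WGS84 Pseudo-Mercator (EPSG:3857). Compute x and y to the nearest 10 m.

Web Mercator is spherical with R = a = 6378137 m.
x = R·λ = 6378137 × 0.018830357 = 120102.599 m.
y = R·ln tan(π/4 + φ/2) = 6378137 × 1.084833280 = 6919215.281 m.

x 120100 m, y 6919220 m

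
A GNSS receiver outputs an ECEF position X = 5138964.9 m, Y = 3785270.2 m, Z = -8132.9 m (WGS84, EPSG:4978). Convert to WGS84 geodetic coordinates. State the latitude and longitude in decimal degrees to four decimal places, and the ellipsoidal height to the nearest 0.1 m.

lat -0.0735°, lon 36.3747°, h 4440.6 m

λ = atan2(Y, X) = 36.37470016°; p = √(X²+Y²) = 6382572.4 m.
Bowring's method on WGS84 (a = 6378137 m, b = 6356752.314 m) gives φ = -0.07349997°, h = 4440.639 m.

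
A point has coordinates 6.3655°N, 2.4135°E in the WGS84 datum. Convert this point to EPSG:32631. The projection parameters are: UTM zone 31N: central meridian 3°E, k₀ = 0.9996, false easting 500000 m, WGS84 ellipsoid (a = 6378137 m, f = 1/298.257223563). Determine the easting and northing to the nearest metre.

Zone 31 central meridian λ₀ = 6×31 − 183 = 3°; Δλ = -0.5865°.
Transverse Mercator on WGS84 with k₀ = 0.9996 gives E = 435135.807 m, N = 703644.815 m.

E 435136 m, N 703645 m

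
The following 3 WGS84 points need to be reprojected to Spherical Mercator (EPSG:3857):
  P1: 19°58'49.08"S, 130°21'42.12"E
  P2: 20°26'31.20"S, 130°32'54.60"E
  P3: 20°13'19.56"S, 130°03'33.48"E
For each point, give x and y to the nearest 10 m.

P1: x 14511800 m, y -2270700 m; P2: x 14532590 m, y -2325470 m; P3: x 14478140 m, y -2299360 m

Web Mercator: x = R·λ, y = R·ln tan(π/4+φ/2), R = 6378137 m.
P1 (-19.9803°, 130.3617°) → (14511798.063, -2270697.338) m.
P2 (-20.4420°, 130.5485°) → (14532592.544, -2325466.063) m.
P3 (-20.2221°, 130.0593°) → (14478135.049, -2299360.365) m.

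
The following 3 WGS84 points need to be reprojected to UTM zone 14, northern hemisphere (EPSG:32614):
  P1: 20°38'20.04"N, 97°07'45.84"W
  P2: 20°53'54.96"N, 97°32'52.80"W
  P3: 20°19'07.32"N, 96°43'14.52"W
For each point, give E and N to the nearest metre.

UTM zone 14N: λ₀ = -99°, k₀ = 0.9996.
P1 (20.6389°, -97.1294°) → (694899.166, 2283306.255) m.
P2 (20.8986°, -97.5480°) → (651018.453, 2311608.190) m.
P3 (20.3187°, -96.7207°) → (737991.136, 2248393.666) m.

P1: E 694899 m, N 2283306 m; P2: E 651018 m, N 2311608 m; P3: E 737991 m, N 2248394 m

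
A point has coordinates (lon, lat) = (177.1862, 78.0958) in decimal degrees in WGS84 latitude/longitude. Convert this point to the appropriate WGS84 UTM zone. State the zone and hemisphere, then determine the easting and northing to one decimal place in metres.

Longitude 177.1862° lies in the 6° band [174°, 180°), giving zone 60; latitude is north of the equator, so 60N.
Zone 60 central meridian λ₀ = 6×60 − 183 = 177°; Δλ = +0.1862°.
Transverse Mercator on WGS84 with k₀ = 0.9996 gives E = 504287.669 m, N = 8669067.770 m.

Zone 60N: E 504287.7 m, N 8669067.8 m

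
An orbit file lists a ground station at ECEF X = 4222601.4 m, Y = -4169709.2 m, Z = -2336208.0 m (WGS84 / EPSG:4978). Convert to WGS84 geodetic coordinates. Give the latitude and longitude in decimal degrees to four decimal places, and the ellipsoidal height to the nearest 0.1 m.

λ = atan2(Y, X) = -44.63890044°; p = √(X²+Y²) = 5934377.6 m.
Bowring's method on WGS84 (a = 6378137 m, b = 6356752.314 m) gives φ = -21.61969974°, h = 2417.402 m.

lat -21.6197°, lon -44.6389°, h 2417.4 m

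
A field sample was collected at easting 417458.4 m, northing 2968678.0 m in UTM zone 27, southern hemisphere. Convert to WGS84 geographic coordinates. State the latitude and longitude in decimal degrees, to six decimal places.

Zone 27S: λ₀ = -21°, k₀ = 0.9996, false easting 500000 m, false northing 10000000 m.
Meridian distance M = (N − FN)/k₀ = -7034135.7 m.
Inverse transverse Mercator on WGS84 gives φ = -63.40090032°, λ = -22.65240057°.

lat -63.400900°, lon -22.652401°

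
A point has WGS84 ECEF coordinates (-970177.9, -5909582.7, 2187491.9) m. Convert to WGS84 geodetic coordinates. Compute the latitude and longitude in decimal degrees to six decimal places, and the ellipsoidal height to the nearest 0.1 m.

λ = atan2(Y, X) = -99.32309995°; p = √(X²+Y²) = 5988690.4 m.
Bowring's method on WGS84 (a = 6378137 m, b = 6356752.314 m) gives φ = 20.19010014°, h = 90.223 m.

lat 20.190100°, lon -99.323100°, h 90.2 m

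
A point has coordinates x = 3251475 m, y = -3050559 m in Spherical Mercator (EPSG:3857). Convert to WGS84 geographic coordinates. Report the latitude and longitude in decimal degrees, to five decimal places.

R = 6378137 m. λ = x/R = 29.20849688°.
φ = 2·arctan(exp(y/R)) − 90° = 2·arctan(0.61985) − 90° = -26.41489601°.

lat -26.41490°, lon 29.20850°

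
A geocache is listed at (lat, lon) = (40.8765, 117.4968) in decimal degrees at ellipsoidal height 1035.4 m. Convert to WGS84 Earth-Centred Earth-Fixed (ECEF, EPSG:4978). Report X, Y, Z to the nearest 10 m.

X -2230170 m, Y 4284710 m, Z 4152740 m

WGS84: a = 6378137 m, e² = 0.006694380; N(φ) = a/√(1−e²sin²φ) = 6387299.979 m.
X = (N+h)·cosφ·cosλ = -2230173.008 m; Y = (N+h)·cosφ·sinλ = 4284706.742 m; Z = (N(1−e²)+h)·sinφ = 4152740.259 m.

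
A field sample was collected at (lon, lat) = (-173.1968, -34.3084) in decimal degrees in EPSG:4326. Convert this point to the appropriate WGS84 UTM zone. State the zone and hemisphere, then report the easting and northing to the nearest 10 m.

Longitude -173.1968° lies in the 6° band [-174°, -168°), giving zone 2; latitude is south of the equator, so 2S.
Zone 2 central meridian λ₀ = 6×2 − 183 = -171°; Δλ = -2.1968°.
Transverse Mercator on WGS84 with k₀ = 0.9996 gives E = 297848.160 m, N = 6201463.390 m.

Zone 2S: E 297850 m, N 6201460 m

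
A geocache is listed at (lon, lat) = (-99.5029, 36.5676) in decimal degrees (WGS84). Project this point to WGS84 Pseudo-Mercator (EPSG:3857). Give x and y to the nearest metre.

x -11076612 m, y 4379006 m

Web Mercator is spherical with R = a = 6378137 m.
x = R·λ = 6378137 × -1.736653220 = -11076612.160 m.
y = R·ln tan(π/4 + φ/2) = 6378137 × 0.686565053 = 4379005.967 m.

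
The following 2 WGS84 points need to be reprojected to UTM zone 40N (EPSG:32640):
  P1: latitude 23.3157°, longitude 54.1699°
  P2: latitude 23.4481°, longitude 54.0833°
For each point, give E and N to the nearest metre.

UTM zone 40N: λ₀ = 57°, k₀ = 0.9996.
P1 (23.3157°, 54.1699°) → (210564.534, 2581299.192) m.
P2 (23.4481°, 54.0833°) → (201999.344, 2596145.701) m.

P1: E 210565 m, N 2581299 m; P2: E 201999 m, N 2596146 m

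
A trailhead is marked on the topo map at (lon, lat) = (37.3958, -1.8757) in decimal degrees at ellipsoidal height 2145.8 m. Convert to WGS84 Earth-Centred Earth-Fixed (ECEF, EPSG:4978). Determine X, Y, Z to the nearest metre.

WGS84: a = 6378137 m, e² = 0.006694380; N(φ) = a/√(1−e²sin²φ) = 6378159.872 m.
X = (N+h)·cosφ·cosλ = 5066176.191 m; Y = (N+h)·cosφ·sinλ = 3872795.752 m; Z = (N(1−e²)+h)·sinφ = -207438.103 m.

X 5066176 m, Y 3872796 m, Z -207438 m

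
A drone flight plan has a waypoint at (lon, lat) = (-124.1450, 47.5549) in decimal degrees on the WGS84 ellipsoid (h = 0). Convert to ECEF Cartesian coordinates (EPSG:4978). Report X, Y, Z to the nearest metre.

X -2420484 m, Y -3568999 m, Z 4683619 m

WGS84: a = 6378137 m, e² = 0.006694380; N(φ) = a/√(1−e²sin²φ) = 6389794.011 m.
X = (N+h)·cosφ·cosλ = -2420484.494 m; Y = (N+h)·cosφ·sinλ = -3568999.472 m; Z = (N(1−e²)+h)·sinφ = 4683619.286 m.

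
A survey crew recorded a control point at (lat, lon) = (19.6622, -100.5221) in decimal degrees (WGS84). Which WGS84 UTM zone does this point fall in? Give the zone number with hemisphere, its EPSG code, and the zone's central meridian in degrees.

Zone 14N (EPSG:32614), central meridian -99°

UTM zone = ⌊(λ + 180)/6⌋ + 1; -100.5221° ∈ [-102°, -96°) → zone 14.
Hemisphere: N (φ ≥ 0).
Central meridian λ₀ = 6×14 − 183 = -99°.
EPSG code: 32614.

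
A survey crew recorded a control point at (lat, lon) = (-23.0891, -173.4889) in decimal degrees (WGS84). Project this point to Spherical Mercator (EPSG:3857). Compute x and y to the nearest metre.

x -19312696 m, y -2642797 m

Web Mercator is spherical with R = a = 6378137 m.
x = R·λ = 6378137 × -3.027952521 = -19312696.006 m.
y = R·ln tan(π/4 + φ/2) = 6378137 × -0.414352551 = -2642797.338 m.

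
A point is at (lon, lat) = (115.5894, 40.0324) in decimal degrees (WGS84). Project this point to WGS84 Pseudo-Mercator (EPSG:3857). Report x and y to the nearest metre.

x 12867353 m, y 4870652 m

Web Mercator is spherical with R = a = 6378137 m.
x = R·λ = 6378137 × 2.017415610 = 12867353.149 m.
y = R·ln tan(π/4 + φ/2) = 6378137 × 0.763648018 = 4870651.677 m.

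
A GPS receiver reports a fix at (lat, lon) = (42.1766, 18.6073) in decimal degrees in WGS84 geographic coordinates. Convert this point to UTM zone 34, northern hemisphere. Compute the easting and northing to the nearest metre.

E 302385 m, N 4672156 m

Zone 34 central meridian λ₀ = 6×34 − 183 = 21°; Δλ = -2.3927°.
Transverse Mercator on WGS84 with k₀ = 0.9996 gives E = 302385.371 m, N = 4672155.507 m.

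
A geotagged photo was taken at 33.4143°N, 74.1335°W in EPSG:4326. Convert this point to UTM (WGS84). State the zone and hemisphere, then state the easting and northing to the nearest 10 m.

Zone 18N: E 580570 m, N 3697550 m

Longitude -74.1335° lies in the 6° band [-78°, -72°), giving zone 18; latitude is north of the equator, so 18N.
Zone 18 central meridian λ₀ = 6×18 − 183 = -75°; Δλ = +0.8665°.
Transverse Mercator on WGS84 with k₀ = 0.9996 gives E = 580565.615 m, N = 3697553.311 m.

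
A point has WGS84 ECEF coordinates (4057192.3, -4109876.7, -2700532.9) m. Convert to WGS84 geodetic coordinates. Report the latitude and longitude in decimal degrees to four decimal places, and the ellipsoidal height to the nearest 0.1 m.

λ = atan2(Y, X) = -45.36960039°; p = √(X²+Y²) = 5775110.0 m.
Bowring's method on WGS84 (a = 6378137 m, b = 6356752.314 m) gives φ = -25.20949977°, h = 1041.320 m.

lat -25.2095°, lon -45.3696°, h 1041.3 m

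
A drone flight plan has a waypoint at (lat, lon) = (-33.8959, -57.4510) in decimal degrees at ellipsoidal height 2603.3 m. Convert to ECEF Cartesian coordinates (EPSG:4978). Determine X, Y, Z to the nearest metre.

WGS84: a = 6378137 m, e² = 0.006694380; N(φ) = a/√(1−e²sin²φ) = 6384787.159 m.
X = (N+h)·cosφ·cosλ = 2852514.391 m; Y = (N+h)·cosφ·sinλ = -4469111.801 m; Z = (N(1−e²)+h)·sinφ = -3538319.694 m.

X 2852514 m, Y -4469112 m, Z -3538320 m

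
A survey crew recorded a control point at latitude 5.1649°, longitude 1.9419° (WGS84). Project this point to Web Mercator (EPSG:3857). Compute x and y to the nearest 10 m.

Web Mercator is spherical with R = a = 6378137 m.
x = R·λ = 6378137 × 0.033892549 = 216171.319 m.
y = R·ln tan(π/4 + φ/2) = 6378137 × 0.090266845 = 575734.306 m.

x 216170 m, y 575730 m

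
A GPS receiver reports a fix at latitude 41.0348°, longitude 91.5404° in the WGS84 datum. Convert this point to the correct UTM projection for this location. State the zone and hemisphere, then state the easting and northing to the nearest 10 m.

Longitude 91.5404° lies in the 6° band [90°, 96°), giving zone 46; latitude is north of the equator, so 46N.
Zone 46 central meridian λ₀ = 6×46 − 183 = 93°; Δλ = -1.4596°.
Transverse Mercator on WGS84 with k₀ = 0.9996 gives E = 377308.134 m, N = 4543646.313 m.

Zone 46N: E 377310 m, N 4543650 m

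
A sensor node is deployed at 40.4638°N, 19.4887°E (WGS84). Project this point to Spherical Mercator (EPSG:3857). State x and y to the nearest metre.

Web Mercator is spherical with R = a = 6378137 m.
x = R·λ = 6378137 × 0.340141982 = 2169472.160 m.
y = R·ln tan(π/4 + φ/2) = 6378137 × 0.773512879 = 4933571.112 m.

x 2169472 m, y 4933571 m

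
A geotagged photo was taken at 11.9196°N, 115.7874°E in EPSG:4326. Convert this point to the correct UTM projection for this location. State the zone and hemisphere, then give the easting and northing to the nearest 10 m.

Longitude 115.7874° lies in the 6° band [114°, 120°), giving zone 50; latitude is north of the equator, so 50N.
Zone 50 central meridian λ₀ = 6×50 − 183 = 117°; Δλ = -1.2126°.
Transverse Mercator on WGS84 with k₀ = 0.9996 gives E = 367949.399 m, N = 1317951.826 m.

Zone 50N: E 367950 m, N 1317950 m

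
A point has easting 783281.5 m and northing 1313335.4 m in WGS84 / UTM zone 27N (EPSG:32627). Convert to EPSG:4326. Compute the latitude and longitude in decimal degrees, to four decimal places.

lat 11.8685°, lon -18.3998°

Zone 27N: λ₀ = -21°, k₀ = 0.9996, false easting 500000 m.
Meridian distance M = (N − FN)/k₀ = 1313860.9 m.
Inverse transverse Mercator on WGS84 gives φ = 11.86850023°, λ = -18.39979990°.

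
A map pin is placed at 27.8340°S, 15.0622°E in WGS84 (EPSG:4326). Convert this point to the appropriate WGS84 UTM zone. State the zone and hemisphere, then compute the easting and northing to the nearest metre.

Longitude 15.0622° lies in the 6° band [12°, 18°), giving zone 33; latitude is south of the equator, so 33S.
Zone 33 central meridian λ₀ = 6×33 − 183 = 15°; Δλ = +0.0622°.
Transverse Mercator on WGS84 with k₀ = 0.9996 gives E = 506125.008 m, N = 6921184.526 m.

Zone 33S: E 506125 m, N 6921185 m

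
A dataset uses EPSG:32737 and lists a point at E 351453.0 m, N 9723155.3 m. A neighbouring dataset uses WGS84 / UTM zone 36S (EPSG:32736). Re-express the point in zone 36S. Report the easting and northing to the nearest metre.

UTM 37S → geographic: φ = -2.50400014°, λ = 37.66389974°.
UTM 36S (λ₀ = 33°) forward: E = 1019058.249 m, N = 9722306.459 m.

E 1019058 m, N 9722306 m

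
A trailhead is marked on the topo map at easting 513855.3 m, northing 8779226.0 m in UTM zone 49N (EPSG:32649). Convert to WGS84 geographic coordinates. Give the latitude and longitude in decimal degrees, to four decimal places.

lat 79.0822°, lon 111.6553°

Zone 49N: λ₀ = 111°, k₀ = 0.9996, false easting 500000 m.
Meridian distance M = (N − FN)/k₀ = 8782739.1 m.
Inverse transverse Mercator on WGS84 gives φ = 79.08219970°, λ = 111.65529986°.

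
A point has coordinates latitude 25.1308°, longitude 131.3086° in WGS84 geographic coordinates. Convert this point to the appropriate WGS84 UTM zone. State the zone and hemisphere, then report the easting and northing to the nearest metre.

Zone 52N: E 732753 m, N 2781423 m

Longitude 131.3086° lies in the 6° band [126°, 132°), giving zone 52; latitude is north of the equator, so 52N.
Zone 52 central meridian λ₀ = 6×52 − 183 = 129°; Δλ = +2.3086°.
Transverse Mercator on WGS84 with k₀ = 0.9996 gives E = 732753.467 m, N = 2781423.301 m.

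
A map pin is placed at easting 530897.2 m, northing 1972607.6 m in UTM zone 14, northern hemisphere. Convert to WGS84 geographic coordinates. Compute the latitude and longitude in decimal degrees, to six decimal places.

Zone 14N: λ₀ = -99°, k₀ = 0.9996, false easting 500000 m.
Meridian distance M = (N − FN)/k₀ = 1973397.0 m.
Inverse transverse Mercator on WGS84 gives φ = 17.84090029°, λ = -98.70840013°.

lat 17.840900°, lon -98.708400°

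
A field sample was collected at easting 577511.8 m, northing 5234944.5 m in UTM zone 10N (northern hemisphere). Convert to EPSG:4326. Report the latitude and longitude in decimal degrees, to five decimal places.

Zone 10N: λ₀ = -123°, k₀ = 0.9996, false easting 500000 m.
Meridian distance M = (N − FN)/k₀ = 5237039.3 m.
Inverse transverse Mercator on WGS84 gives φ = 47.26339967°, λ = -121.97540052°.

lat 47.26340°, lon -121.97540°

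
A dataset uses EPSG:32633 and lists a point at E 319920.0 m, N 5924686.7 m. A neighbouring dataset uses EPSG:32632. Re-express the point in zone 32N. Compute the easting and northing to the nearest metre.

UTM 33N → geographic: φ = 53.44039960°, λ = 12.28869964°.
UTM 32N (λ₀ = 9°) forward: E = 718418.730 m, N = 5926300.617 m.

E 718419 m, N 5926301 m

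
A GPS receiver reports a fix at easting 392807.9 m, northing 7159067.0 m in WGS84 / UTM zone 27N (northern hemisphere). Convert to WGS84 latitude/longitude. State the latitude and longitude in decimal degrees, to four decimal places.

Zone 27N: λ₀ = -21°, k₀ = 0.9996, false easting 500000 m.
Meridian distance M = (N − FN)/k₀ = 7161931.8 m.
Inverse transverse Mercator on WGS84 gives φ = 64.53989995°, λ = -23.23509902°.

lat 64.5399°, lon -23.2351°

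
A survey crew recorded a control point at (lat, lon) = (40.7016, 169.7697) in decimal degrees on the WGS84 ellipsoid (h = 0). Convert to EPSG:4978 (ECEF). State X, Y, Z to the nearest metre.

WGS84: a = 6378137 m, e² = 0.006694380; N(φ) = a/√(1−e²sin²φ) = 6387235.235 m.
X = (N+h)·cosφ·cosλ = -4765282.823 m; Y = (N+h)·cosφ·sinλ = 860011.590 m; Z = (N(1−e²)+h)·sinφ = 4137357.418 m.

X -4765283 m, Y 860012 m, Z 4137357 m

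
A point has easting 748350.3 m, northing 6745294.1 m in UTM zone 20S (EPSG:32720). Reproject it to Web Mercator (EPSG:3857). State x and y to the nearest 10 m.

x -6728240 m, y -3426290 m

Unproject from UTM 20S (λ₀ = -63°) → φ = -29.39710013°, λ = -60.44080021°.
Web Mercator (R = 6378137 m): x = -6728239.103 m, y = -3426285.724 m.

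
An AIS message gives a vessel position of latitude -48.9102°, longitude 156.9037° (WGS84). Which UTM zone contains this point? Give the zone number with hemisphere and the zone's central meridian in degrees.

UTM zone = ⌊(λ + 180)/6⌋ + 1; 156.9037° ∈ [156°, 162°) → zone 57.
Hemisphere: S (φ < 0).
Central meridian λ₀ = 6×57 − 183 = 159°.

Zone 57S, central meridian 159°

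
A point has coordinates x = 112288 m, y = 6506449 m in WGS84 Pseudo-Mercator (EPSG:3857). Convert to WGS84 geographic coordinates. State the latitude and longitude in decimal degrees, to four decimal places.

lat 50.3462°, lon 1.0087°

R = 6378137 m. λ = x/R = 1.00870027°.
φ = 2·arctan(exp(y/R)) − 90° = 2·arctan(2.77352) − 90° = 50.34620079°.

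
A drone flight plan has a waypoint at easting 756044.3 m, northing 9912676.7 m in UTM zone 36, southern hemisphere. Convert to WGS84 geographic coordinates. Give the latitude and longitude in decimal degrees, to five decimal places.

lat -0.78940°, lon 35.30060°

Zone 36S: λ₀ = 33°, k₀ = 0.9996, false easting 500000 m, false northing 10000000 m.
Meridian distance M = (N − FN)/k₀ = -87358.2 m.
Inverse transverse Mercator on WGS84 gives φ = -0.78939978°, λ = 35.30060005°.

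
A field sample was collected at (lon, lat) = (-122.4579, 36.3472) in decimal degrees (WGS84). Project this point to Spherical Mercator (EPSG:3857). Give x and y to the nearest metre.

x -13631951 m, y 4348501 m

Web Mercator is spherical with R = a = 6378137 m.
x = R·λ = 6378137 × -2.137293550 = -13631951.072 m.
y = R·ln tan(π/4 + φ/2) = 6378137 × 0.681782365 = 4348501.328 m.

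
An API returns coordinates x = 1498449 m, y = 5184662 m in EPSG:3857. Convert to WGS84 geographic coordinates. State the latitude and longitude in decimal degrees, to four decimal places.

R = 6378137 m. λ = x/R = 13.46079639°.
φ = 2·arctan(exp(y/R)) − 90° = 2·arctan(2.25439) − 90° = 42.15790318°.

lat 42.1579°, lon 13.4608°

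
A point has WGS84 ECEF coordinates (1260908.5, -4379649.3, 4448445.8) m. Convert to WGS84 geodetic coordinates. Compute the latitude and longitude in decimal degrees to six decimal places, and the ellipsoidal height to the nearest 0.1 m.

λ = atan2(Y, X) = -73.93880015°; p = √(X²+Y²) = 4557545.2 m.
Bowring's method on WGS84 (a = 6378137 m, b = 6356752.314 m) gives φ = 44.49830019°, h = 987.797 m.

lat 44.498300°, lon -73.938800°, h 987.8 m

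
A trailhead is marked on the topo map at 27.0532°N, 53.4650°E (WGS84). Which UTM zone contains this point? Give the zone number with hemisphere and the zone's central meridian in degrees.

UTM zone = ⌊(λ + 180)/6⌋ + 1; 53.4650° ∈ [48°, 54°) → zone 39.
Hemisphere: N (φ ≥ 0).
Central meridian λ₀ = 6×39 − 183 = 51°.

Zone 39N, central meridian 51°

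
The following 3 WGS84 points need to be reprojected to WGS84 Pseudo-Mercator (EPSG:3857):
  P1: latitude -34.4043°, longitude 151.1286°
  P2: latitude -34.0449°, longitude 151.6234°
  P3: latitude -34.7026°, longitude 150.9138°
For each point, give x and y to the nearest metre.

Web Mercator: x = R·λ, y = R·ln tan(π/4+φ/2), R = 6378137 m.
P1 (-34.4043°, 151.1286°) → (16823558.796, -4083219.696) m.
P2 (-34.0449°, 151.6234°) → (16878639.680, -4034832.594) m.
P3 (-34.7026°, 150.9138°) → (16799647.370, -4123538.759) m.

P1: x 16823559 m, y -4083220 m; P2: x 16878640 m, y -4034833 m; P3: x 16799647 m, y -4123539 m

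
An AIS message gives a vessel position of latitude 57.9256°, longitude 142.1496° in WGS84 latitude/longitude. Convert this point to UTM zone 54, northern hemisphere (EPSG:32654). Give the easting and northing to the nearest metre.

Zone 54 central meridian λ₀ = 6×54 − 183 = 141°; Δλ = +1.1496°.
Transverse Mercator on WGS84 with k₀ = 0.9996 gives E = 568090.841 m, N = 6421005.885 m.

E 568091 m, N 6421006 m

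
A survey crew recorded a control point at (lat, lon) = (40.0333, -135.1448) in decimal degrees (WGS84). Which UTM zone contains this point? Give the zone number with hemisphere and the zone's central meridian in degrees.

UTM zone = ⌊(λ + 180)/6⌋ + 1; -135.1448° ∈ [-138°, -132°) → zone 8.
Hemisphere: N (φ ≥ 0).
Central meridian λ₀ = 6×8 − 183 = -135°.

Zone 8N, central meridian -135°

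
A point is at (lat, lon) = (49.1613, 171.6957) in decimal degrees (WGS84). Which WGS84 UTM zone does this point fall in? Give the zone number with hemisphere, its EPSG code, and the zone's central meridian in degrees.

UTM zone = ⌊(λ + 180)/6⌋ + 1; 171.6957° ∈ [168°, 174°) → zone 59.
Hemisphere: N (φ ≥ 0).
Central meridian λ₀ = 6×59 − 183 = 171°.
EPSG code: 32659.

Zone 59N (EPSG:32659), central meridian 171°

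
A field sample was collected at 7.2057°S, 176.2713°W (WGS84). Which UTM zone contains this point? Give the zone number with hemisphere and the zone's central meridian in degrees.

Zone 1S, central meridian -177°

UTM zone = ⌊(λ + 180)/6⌋ + 1; -176.2713° ∈ [-180°, -174°) → zone 1.
Hemisphere: S (φ < 0).
Central meridian λ₀ = 6×1 − 183 = -177°.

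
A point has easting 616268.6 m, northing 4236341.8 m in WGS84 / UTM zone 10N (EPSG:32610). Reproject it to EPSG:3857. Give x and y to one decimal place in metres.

x -13544342.6 m, y 4617298.0 m

Unproject from UTM 10N (λ₀ = -123°) → φ = 38.26760033°, λ = -121.67089971°.
Web Mercator (R = 6378137 m): x = -13544342.600 m, y = 4617298.042 m.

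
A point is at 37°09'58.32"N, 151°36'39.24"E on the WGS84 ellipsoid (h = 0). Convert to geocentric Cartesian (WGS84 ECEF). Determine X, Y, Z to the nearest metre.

X -4476879 m, Y 2419539 m, Z 3832108 m

WGS84: a = 6378137 m, e² = 0.006694380; N(φ) = a/√(1−e²sin²φ) = 6385943.034 m.
X = (N+h)·cosφ·cosλ = -4476878.880 m; Y = (N+h)·cosφ·sinλ = 2419538.814 m; Z = (N(1−e²)+h)·sinφ = 3832107.667 m.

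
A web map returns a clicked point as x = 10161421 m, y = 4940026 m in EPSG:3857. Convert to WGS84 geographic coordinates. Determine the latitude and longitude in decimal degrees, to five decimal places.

lat 40.50790°, lon 91.28160°

R = 6378137 m. λ = x/R = 91.28159793°.
φ = 2·arctan(exp(y/R)) − 90° = 2·arctan(2.16956) − 90° = 40.50790162°.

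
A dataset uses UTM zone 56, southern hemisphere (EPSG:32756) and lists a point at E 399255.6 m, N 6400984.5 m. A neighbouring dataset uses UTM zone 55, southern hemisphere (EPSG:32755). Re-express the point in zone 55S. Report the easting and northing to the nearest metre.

E 962986 m, N 6390772 m

UTM 56S → geographic: φ = -32.52389959°, λ = 151.92729990°.
UTM 55S (λ₀ = 147°) forward: E = 962986.333 m, N = 6390771.933 m.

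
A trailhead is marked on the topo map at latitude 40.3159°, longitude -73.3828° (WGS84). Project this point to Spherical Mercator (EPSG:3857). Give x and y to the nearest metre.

x -8168936 m, y 4911955 m

Web Mercator is spherical with R = a = 6378137 m.
x = R·λ = 6378137 × -1.280771474 = -8168935.929 m.
y = R·ln tan(π/4 + φ/2) = 6378137 × 0.770123746 = 4911954.758 m.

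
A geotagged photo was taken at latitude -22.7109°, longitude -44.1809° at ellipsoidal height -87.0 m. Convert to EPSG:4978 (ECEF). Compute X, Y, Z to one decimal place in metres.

WGS84: a = 6378137 m, e² = 0.006694380; N(φ) = a/√(1−e²sin²φ) = 6381321.619 m.
X = (N+h)·cosφ·cosλ = 4221435.871 m; Y = (N+h)·cosφ·sinλ = -4102429.846 m; Z = (N(1−e²)+h)·sinφ = -2447183.873 m.

X 4221435.9 m, Y -4102429.8 m, Z -2447183.9 m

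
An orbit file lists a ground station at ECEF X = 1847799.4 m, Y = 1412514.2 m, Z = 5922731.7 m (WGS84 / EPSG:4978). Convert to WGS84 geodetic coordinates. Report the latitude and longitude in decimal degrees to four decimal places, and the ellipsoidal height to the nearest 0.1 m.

λ = atan2(Y, X) = 37.39539879°; p = √(X²+Y²) = 2325845.9 m.
Bowring's method on WGS84 (a = 6378137 m, b = 6356752.314 m) gives φ = 68.69070002°, h = 3445.452 m.

lat 68.6907°, lon 37.3954°, h 3445.5 m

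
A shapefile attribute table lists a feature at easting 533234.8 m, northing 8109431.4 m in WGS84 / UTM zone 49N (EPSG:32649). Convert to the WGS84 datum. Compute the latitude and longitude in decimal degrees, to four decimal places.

lat 73.0777°, lon 112.0230°

Zone 49N: λ₀ = 111°, k₀ = 0.9996, false easting 500000 m.
Meridian distance M = (N − FN)/k₀ = 8112676.5 m.
Inverse transverse Mercator on WGS84 gives φ = 73.07770043°, λ = 112.02300068°.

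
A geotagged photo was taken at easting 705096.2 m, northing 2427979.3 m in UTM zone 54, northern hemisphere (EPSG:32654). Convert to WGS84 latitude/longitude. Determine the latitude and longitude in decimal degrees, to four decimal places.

lat 21.9442°, lon 142.9859°

Zone 54N: λ₀ = 141°, k₀ = 0.9996, false easting 500000 m.
Meridian distance M = (N − FN)/k₀ = 2428950.9 m.
Inverse transverse Mercator on WGS84 gives φ = 21.94419958°, λ = 142.98590027°.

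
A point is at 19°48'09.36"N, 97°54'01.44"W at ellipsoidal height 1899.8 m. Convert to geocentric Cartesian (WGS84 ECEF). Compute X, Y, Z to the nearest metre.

WGS84: a = 6378137 m, e² = 0.006694380; N(φ) = a/√(1−e²sin²φ) = 6380588.668 m.
X = (N+h)·cosφ·cosλ = -825404.621 m; Y = (N+h)·cosφ·sinλ = -5948065.514 m; Z = (N(1−e²)+h)·sinφ = 2147792.669 m.

X -825405 m, Y -5948066 m, Z 2147793 m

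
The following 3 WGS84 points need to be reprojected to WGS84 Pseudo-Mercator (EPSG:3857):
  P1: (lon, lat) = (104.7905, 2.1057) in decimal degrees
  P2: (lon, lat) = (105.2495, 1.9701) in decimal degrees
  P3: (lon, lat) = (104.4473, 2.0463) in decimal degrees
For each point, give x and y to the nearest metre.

Web Mercator: x = R·λ, y = R·ln tan(π/4+φ/2), R = 6378137 m.
P1 (2.1057°, 104.7905°) → (11665225.100, 234458.237) m.
P2 (1.9701°, 105.2495°) → (11716320.746, 219353.757) m.
P3 (2.0463°, 104.4473°) → (11627020.251, 227841.516) m.

P1: x 11665225 m, y 234458 m; P2: x 11716321 m, y 219354 m; P3: x 11627020 m, y 227842 m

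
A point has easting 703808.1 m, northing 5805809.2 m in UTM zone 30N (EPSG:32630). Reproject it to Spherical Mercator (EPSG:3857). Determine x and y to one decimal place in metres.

Unproject from UTM 30N (λ₀ = -3°) → φ = 52.36459961°, λ = -0.00650053°.
Web Mercator (R = 6378137 m): x = -723.636 m, y = 6866320.128 m.

x -723.6 m, y 6866320.1 m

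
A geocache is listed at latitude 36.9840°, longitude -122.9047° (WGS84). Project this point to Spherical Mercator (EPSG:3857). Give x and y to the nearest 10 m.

x -13681690 m, y 4436880 m

Web Mercator is spherical with R = a = 6378137 m.
x = R·λ = 6378137 × -2.145091681 = -13681688.620 m.
y = R·ln tan(π/4 + φ/2) = 6378137 × 0.695638370 = 4436876.828 m.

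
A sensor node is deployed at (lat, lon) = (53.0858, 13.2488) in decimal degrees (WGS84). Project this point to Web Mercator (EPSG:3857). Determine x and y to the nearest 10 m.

x 1474850 m, y 6998880 m

Web Mercator is spherical with R = a = 6378137 m.
x = R·λ = 6378137 × 0.231235182 = 1474849.670 m.
y = R·ln tan(π/4 + φ/2) = 6378137 × 1.097324249 = 6998884.394 m.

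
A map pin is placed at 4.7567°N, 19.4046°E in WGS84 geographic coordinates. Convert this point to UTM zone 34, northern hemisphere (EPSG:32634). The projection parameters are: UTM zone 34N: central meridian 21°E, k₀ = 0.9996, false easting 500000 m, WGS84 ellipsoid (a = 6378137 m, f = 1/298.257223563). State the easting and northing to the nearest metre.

Zone 34 central meridian λ₀ = 6×34 − 183 = 21°; Δλ = -1.5954°.
Transverse Mercator on WGS84 with k₀ = 0.9996 gives E = 323056.588 m, N = 525974.708 m.

E 323057 m, N 525975 m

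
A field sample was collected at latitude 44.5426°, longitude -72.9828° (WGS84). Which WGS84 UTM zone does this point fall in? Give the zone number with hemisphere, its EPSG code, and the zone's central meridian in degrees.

UTM zone = ⌊(λ + 180)/6⌋ + 1; -72.9828° ∈ [-78°, -72°) → zone 18.
Hemisphere: N (φ ≥ 0).
Central meridian λ₀ = 6×18 − 183 = -75°.
EPSG code: 32618.

Zone 18N (EPSG:32618), central meridian -75°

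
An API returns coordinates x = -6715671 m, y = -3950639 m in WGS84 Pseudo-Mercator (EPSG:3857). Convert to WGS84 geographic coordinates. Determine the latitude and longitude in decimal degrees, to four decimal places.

R = 6378137 m. λ = x/R = -60.32789902°.
φ = 2·arctan(exp(y/R)) − 90° = 2·arctan(0.53827) − 90° = -33.41590192°.

lat -33.4159°, lon -60.3279°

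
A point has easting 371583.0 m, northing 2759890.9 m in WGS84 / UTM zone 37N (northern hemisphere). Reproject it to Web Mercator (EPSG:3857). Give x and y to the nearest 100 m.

Unproject from UTM 37N (λ₀ = 39°) → φ = 24.94890020°, λ = 37.72800030°.
Web Mercator (R = 6378137 m): x = 4199861.783 m, y = 2869469.469 m.

x 4199900 m, y 2869500 m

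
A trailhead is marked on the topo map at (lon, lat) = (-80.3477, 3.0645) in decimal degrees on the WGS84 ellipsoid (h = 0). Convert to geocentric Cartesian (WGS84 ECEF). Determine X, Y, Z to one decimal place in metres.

WGS84: a = 6378137 m, e² = 0.006694380; N(φ) = a/√(1−e²sin²φ) = 6378198.016 m.
X = (N+h)·cosφ·cosλ = 1067894.886 m; Y = (N+h)·cosφ·sinλ = -6278912.614 m; Z = (N(1−e²)+h)·sinφ = 338696.570 m.

X 1067894.9 m, Y -6278912.6 m, Z 338696.6 m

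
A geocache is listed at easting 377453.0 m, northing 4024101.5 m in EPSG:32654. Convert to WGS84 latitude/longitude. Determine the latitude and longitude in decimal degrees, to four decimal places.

lat 36.3542°, lon 139.6342°

Zone 54N: λ₀ = 141°, k₀ = 0.9996, false easting 500000 m.
Meridian distance M = (N − FN)/k₀ = 4025711.8 m.
Inverse transverse Mercator on WGS84 gives φ = 36.35420010°, λ = 139.63419978°.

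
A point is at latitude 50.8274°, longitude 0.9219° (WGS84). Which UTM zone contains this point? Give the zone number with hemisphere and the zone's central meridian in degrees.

UTM zone = ⌊(λ + 180)/6⌋ + 1; 0.9219° ∈ [0°, 6°) → zone 31.
Hemisphere: N (φ ≥ 0).
Central meridian λ₀ = 6×31 − 183 = 3°.

Zone 31N, central meridian 3°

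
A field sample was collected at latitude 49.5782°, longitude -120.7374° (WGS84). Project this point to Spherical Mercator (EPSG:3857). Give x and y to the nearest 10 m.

Web Mercator is spherical with R = a = 6378137 m.
x = R·λ = 6378137 × -2.107265160 = -13440425.888 m.
y = R·ln tan(π/4 + φ/2) = 6378137 × 0.999280109 = 6373545.440 m.

x -13440430 m, y 6373550 m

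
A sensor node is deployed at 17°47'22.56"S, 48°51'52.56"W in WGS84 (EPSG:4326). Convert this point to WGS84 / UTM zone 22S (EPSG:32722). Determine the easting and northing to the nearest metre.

Zone 22 central meridian λ₀ = 6×22 − 183 = -51°; Δλ = +2.1354°.
Transverse Mercator on WGS84 with k₀ = 0.9996 gives E = 726368.526 m, N = 8031802.819 m.

E 726369 m, N 8031803 m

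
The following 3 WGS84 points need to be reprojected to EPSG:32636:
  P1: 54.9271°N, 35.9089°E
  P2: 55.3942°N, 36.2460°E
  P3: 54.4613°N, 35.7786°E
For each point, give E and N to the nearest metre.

UTM zone 36N: λ₀ = 33°, k₀ = 0.9996.
P1 (54.9271°, 35.9089°) → (686388.112, 6090552.938) m.
P2 (55.3942°, 36.2460°) → (705562.159, 6143453.850) m.
P3 (54.4613°, 35.7786°) → (680093.493, 6038402.704) m.

P1: E 686388 m, N 6090553 m; P2: E 705562 m, N 6143454 m; P3: E 680093 m, N 6038403 m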